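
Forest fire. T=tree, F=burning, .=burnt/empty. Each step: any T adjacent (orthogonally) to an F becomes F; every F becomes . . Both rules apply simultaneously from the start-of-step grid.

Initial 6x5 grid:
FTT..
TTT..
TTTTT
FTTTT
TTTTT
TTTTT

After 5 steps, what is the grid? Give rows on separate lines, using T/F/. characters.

Step 1: 5 trees catch fire, 2 burn out
  .FT..
  FTT..
  FTTTT
  .FTTT
  FTTTT
  TTTTT
Step 2: 6 trees catch fire, 5 burn out
  ..F..
  .FT..
  .FTTT
  ..FTT
  .FTTT
  FTTTT
Step 3: 5 trees catch fire, 6 burn out
  .....
  ..F..
  ..FTT
  ...FT
  ..FTT
  .FTTT
Step 4: 4 trees catch fire, 5 burn out
  .....
  .....
  ...FT
  ....F
  ...FT
  ..FTT
Step 5: 3 trees catch fire, 4 burn out
  .....
  .....
  ....F
  .....
  ....F
  ...FT

.....
.....
....F
.....
....F
...FT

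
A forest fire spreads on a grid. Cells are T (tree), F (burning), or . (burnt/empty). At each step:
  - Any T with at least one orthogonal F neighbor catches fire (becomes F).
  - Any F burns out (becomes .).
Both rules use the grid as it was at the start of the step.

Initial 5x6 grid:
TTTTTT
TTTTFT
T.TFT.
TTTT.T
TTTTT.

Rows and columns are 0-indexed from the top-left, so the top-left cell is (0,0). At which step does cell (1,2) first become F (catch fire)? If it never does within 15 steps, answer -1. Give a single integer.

Step 1: cell (1,2)='T' (+6 fires, +2 burnt)
Step 2: cell (1,2)='F' (+5 fires, +6 burnt)
  -> target ignites at step 2
Step 3: cell (1,2)='.' (+5 fires, +5 burnt)
Step 4: cell (1,2)='.' (+4 fires, +5 burnt)
Step 5: cell (1,2)='.' (+3 fires, +4 burnt)
Step 6: cell (1,2)='.' (+0 fires, +3 burnt)
  fire out at step 6

2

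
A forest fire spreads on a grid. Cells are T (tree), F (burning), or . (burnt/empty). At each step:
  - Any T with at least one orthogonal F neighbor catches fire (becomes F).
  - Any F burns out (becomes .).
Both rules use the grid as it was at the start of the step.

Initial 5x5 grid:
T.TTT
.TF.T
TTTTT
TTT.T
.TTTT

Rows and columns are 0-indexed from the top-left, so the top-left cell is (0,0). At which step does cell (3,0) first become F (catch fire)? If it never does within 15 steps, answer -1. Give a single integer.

Step 1: cell (3,0)='T' (+3 fires, +1 burnt)
Step 2: cell (3,0)='T' (+4 fires, +3 burnt)
Step 3: cell (3,0)='T' (+5 fires, +4 burnt)
Step 4: cell (3,0)='F' (+5 fires, +5 burnt)
  -> target ignites at step 4
Step 5: cell (3,0)='.' (+1 fires, +5 burnt)
Step 6: cell (3,0)='.' (+0 fires, +1 burnt)
  fire out at step 6

4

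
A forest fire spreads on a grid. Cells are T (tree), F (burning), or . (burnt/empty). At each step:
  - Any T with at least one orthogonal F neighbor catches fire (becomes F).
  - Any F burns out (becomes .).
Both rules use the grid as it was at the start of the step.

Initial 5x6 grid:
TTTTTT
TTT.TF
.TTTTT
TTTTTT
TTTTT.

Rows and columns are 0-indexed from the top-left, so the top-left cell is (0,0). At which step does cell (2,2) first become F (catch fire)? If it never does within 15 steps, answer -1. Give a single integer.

Step 1: cell (2,2)='T' (+3 fires, +1 burnt)
Step 2: cell (2,2)='T' (+3 fires, +3 burnt)
Step 3: cell (2,2)='T' (+3 fires, +3 burnt)
Step 4: cell (2,2)='F' (+4 fires, +3 burnt)
  -> target ignites at step 4
Step 5: cell (2,2)='.' (+5 fires, +4 burnt)
Step 6: cell (2,2)='.' (+4 fires, +5 burnt)
Step 7: cell (2,2)='.' (+3 fires, +4 burnt)
Step 8: cell (2,2)='.' (+1 fires, +3 burnt)
Step 9: cell (2,2)='.' (+0 fires, +1 burnt)
  fire out at step 9

4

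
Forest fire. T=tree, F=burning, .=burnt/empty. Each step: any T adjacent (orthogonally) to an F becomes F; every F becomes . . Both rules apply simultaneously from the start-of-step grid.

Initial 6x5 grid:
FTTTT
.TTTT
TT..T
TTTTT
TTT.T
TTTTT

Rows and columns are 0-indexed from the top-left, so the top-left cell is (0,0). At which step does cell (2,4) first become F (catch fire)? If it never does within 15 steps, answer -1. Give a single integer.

Step 1: cell (2,4)='T' (+1 fires, +1 burnt)
Step 2: cell (2,4)='T' (+2 fires, +1 burnt)
Step 3: cell (2,4)='T' (+3 fires, +2 burnt)
Step 4: cell (2,4)='T' (+4 fires, +3 burnt)
Step 5: cell (2,4)='T' (+4 fires, +4 burnt)
Step 6: cell (2,4)='F' (+5 fires, +4 burnt)
  -> target ignites at step 6
Step 7: cell (2,4)='.' (+3 fires, +5 burnt)
Step 8: cell (2,4)='.' (+2 fires, +3 burnt)
Step 9: cell (2,4)='.' (+1 fires, +2 burnt)
Step 10: cell (2,4)='.' (+0 fires, +1 burnt)
  fire out at step 10

6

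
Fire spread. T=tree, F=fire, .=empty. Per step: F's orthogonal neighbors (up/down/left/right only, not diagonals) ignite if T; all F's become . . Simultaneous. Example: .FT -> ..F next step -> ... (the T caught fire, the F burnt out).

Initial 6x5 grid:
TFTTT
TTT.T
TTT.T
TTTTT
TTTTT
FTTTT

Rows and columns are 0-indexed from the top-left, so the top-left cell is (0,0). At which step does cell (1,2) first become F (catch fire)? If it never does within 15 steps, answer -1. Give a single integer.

Step 1: cell (1,2)='T' (+5 fires, +2 burnt)
Step 2: cell (1,2)='F' (+7 fires, +5 burnt)
  -> target ignites at step 2
Step 3: cell (1,2)='.' (+6 fires, +7 burnt)
Step 4: cell (1,2)='.' (+4 fires, +6 burnt)
Step 5: cell (1,2)='.' (+3 fires, +4 burnt)
Step 6: cell (1,2)='.' (+1 fires, +3 burnt)
Step 7: cell (1,2)='.' (+0 fires, +1 burnt)
  fire out at step 7

2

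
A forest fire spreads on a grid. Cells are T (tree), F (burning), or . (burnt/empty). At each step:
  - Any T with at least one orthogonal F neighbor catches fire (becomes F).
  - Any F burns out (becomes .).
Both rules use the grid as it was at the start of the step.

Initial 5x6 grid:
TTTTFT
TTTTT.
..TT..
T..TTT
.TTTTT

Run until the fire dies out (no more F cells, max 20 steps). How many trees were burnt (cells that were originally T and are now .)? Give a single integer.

Step 1: +3 fires, +1 burnt (F count now 3)
Step 2: +2 fires, +3 burnt (F count now 2)
Step 3: +3 fires, +2 burnt (F count now 3)
Step 4: +4 fires, +3 burnt (F count now 4)
Step 5: +3 fires, +4 burnt (F count now 3)
Step 6: +3 fires, +3 burnt (F count now 3)
Step 7: +2 fires, +3 burnt (F count now 2)
Step 8: +0 fires, +2 burnt (F count now 0)
Fire out after step 8
Initially T: 21, now '.': 29
Total burnt (originally-T cells now '.'): 20

Answer: 20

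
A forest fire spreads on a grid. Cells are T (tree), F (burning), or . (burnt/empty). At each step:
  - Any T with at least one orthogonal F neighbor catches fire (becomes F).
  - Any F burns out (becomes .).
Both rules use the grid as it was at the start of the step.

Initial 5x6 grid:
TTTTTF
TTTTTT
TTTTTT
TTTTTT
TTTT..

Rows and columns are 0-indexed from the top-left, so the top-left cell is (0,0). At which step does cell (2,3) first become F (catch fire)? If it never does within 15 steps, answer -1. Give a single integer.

Step 1: cell (2,3)='T' (+2 fires, +1 burnt)
Step 2: cell (2,3)='T' (+3 fires, +2 burnt)
Step 3: cell (2,3)='T' (+4 fires, +3 burnt)
Step 4: cell (2,3)='F' (+4 fires, +4 burnt)
  -> target ignites at step 4
Step 5: cell (2,3)='.' (+4 fires, +4 burnt)
Step 6: cell (2,3)='.' (+4 fires, +4 burnt)
Step 7: cell (2,3)='.' (+3 fires, +4 burnt)
Step 8: cell (2,3)='.' (+2 fires, +3 burnt)
Step 9: cell (2,3)='.' (+1 fires, +2 burnt)
Step 10: cell (2,3)='.' (+0 fires, +1 burnt)
  fire out at step 10

4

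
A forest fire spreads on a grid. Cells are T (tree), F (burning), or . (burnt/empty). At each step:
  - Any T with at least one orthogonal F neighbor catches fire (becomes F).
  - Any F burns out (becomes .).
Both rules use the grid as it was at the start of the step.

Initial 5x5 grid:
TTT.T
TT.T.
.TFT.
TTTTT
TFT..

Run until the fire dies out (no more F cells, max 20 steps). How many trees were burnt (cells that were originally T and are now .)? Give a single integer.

Step 1: +6 fires, +2 burnt (F count now 6)
Step 2: +4 fires, +6 burnt (F count now 4)
Step 3: +3 fires, +4 burnt (F count now 3)
Step 4: +2 fires, +3 burnt (F count now 2)
Step 5: +0 fires, +2 burnt (F count now 0)
Fire out after step 5
Initially T: 16, now '.': 24
Total burnt (originally-T cells now '.'): 15

Answer: 15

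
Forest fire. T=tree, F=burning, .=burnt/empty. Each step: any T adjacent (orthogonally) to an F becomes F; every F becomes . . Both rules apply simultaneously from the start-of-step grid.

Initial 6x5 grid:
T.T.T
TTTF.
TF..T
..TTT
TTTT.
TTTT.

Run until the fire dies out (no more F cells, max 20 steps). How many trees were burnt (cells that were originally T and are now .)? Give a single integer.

Step 1: +3 fires, +2 burnt (F count now 3)
Step 2: +2 fires, +3 burnt (F count now 2)
Step 3: +1 fires, +2 burnt (F count now 1)
Step 4: +0 fires, +1 burnt (F count now 0)
Fire out after step 4
Initially T: 19, now '.': 17
Total burnt (originally-T cells now '.'): 6

Answer: 6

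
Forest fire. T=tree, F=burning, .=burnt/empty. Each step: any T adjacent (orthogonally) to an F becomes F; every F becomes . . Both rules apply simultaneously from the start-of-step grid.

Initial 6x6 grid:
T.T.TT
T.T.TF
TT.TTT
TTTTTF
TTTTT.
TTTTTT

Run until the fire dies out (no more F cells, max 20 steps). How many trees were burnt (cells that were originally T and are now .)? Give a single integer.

Step 1: +4 fires, +2 burnt (F count now 4)
Step 2: +4 fires, +4 burnt (F count now 4)
Step 3: +4 fires, +4 burnt (F count now 4)
Step 4: +4 fires, +4 burnt (F count now 4)
Step 5: +4 fires, +4 burnt (F count now 4)
Step 6: +3 fires, +4 burnt (F count now 3)
Step 7: +2 fires, +3 burnt (F count now 2)
Step 8: +1 fires, +2 burnt (F count now 1)
Step 9: +0 fires, +1 burnt (F count now 0)
Fire out after step 9
Initially T: 28, now '.': 34
Total burnt (originally-T cells now '.'): 26

Answer: 26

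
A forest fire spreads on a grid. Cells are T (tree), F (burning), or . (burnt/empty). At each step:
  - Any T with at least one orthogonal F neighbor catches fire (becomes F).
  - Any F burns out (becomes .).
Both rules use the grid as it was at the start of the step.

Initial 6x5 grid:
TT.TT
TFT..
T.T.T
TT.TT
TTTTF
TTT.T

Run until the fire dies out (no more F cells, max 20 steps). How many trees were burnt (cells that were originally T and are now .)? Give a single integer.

Step 1: +6 fires, +2 burnt (F count now 6)
Step 2: +6 fires, +6 burnt (F count now 6)
Step 3: +3 fires, +6 burnt (F count now 3)
Step 4: +3 fires, +3 burnt (F count now 3)
Step 5: +1 fires, +3 burnt (F count now 1)
Step 6: +0 fires, +1 burnt (F count now 0)
Fire out after step 6
Initially T: 21, now '.': 28
Total burnt (originally-T cells now '.'): 19

Answer: 19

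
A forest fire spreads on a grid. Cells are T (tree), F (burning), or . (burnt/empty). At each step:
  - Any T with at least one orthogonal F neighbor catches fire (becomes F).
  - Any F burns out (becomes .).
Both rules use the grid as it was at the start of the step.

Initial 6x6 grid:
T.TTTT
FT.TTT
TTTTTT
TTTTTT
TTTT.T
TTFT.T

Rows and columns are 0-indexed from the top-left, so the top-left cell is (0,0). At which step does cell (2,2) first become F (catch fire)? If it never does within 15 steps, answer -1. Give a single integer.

Step 1: cell (2,2)='T' (+6 fires, +2 burnt)
Step 2: cell (2,2)='T' (+6 fires, +6 burnt)
Step 3: cell (2,2)='F' (+4 fires, +6 burnt)
  -> target ignites at step 3
Step 4: cell (2,2)='.' (+2 fires, +4 burnt)
Step 5: cell (2,2)='.' (+3 fires, +2 burnt)
Step 6: cell (2,2)='.' (+4 fires, +3 burnt)
Step 7: cell (2,2)='.' (+4 fires, +4 burnt)
Step 8: cell (2,2)='.' (+1 fires, +4 burnt)
Step 9: cell (2,2)='.' (+0 fires, +1 burnt)
  fire out at step 9

3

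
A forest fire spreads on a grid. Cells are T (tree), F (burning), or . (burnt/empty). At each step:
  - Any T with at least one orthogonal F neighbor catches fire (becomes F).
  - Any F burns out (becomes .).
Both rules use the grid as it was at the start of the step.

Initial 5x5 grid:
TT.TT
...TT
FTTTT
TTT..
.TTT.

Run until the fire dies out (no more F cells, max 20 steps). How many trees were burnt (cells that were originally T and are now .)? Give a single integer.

Step 1: +2 fires, +1 burnt (F count now 2)
Step 2: +2 fires, +2 burnt (F count now 2)
Step 3: +3 fires, +2 burnt (F count now 3)
Step 4: +3 fires, +3 burnt (F count now 3)
Step 5: +3 fires, +3 burnt (F count now 3)
Step 6: +1 fires, +3 burnt (F count now 1)
Step 7: +0 fires, +1 burnt (F count now 0)
Fire out after step 7
Initially T: 16, now '.': 23
Total burnt (originally-T cells now '.'): 14

Answer: 14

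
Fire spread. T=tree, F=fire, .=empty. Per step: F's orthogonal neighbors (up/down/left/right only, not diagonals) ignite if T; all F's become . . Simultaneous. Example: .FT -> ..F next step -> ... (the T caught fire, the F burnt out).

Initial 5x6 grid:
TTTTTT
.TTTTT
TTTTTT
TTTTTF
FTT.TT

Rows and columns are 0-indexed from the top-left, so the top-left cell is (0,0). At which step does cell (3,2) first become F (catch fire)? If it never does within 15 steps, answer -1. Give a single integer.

Step 1: cell (3,2)='T' (+5 fires, +2 burnt)
Step 2: cell (3,2)='T' (+7 fires, +5 burnt)
Step 3: cell (3,2)='F' (+5 fires, +7 burnt)
  -> target ignites at step 3
Step 4: cell (3,2)='.' (+4 fires, +5 burnt)
Step 5: cell (3,2)='.' (+3 fires, +4 burnt)
Step 6: cell (3,2)='.' (+2 fires, +3 burnt)
Step 7: cell (3,2)='.' (+0 fires, +2 burnt)
  fire out at step 7

3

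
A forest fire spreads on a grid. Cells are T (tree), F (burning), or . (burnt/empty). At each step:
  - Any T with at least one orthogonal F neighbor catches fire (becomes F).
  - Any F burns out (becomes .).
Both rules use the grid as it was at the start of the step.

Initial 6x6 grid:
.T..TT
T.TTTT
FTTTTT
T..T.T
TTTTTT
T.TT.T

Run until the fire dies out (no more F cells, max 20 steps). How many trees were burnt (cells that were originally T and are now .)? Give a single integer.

Answer: 25

Derivation:
Step 1: +3 fires, +1 burnt (F count now 3)
Step 2: +2 fires, +3 burnt (F count now 2)
Step 3: +4 fires, +2 burnt (F count now 4)
Step 4: +4 fires, +4 burnt (F count now 4)
Step 5: +4 fires, +4 burnt (F count now 4)
Step 6: +5 fires, +4 burnt (F count now 5)
Step 7: +2 fires, +5 burnt (F count now 2)
Step 8: +1 fires, +2 burnt (F count now 1)
Step 9: +0 fires, +1 burnt (F count now 0)
Fire out after step 9
Initially T: 26, now '.': 35
Total burnt (originally-T cells now '.'): 25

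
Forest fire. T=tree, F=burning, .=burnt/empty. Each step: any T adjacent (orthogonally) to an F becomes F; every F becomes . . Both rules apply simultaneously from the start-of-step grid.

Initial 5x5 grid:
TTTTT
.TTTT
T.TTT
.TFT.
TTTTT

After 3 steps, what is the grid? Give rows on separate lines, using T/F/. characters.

Step 1: 4 trees catch fire, 1 burn out
  TTTTT
  .TTTT
  T.FTT
  .F.F.
  TTFTT
Step 2: 4 trees catch fire, 4 burn out
  TTTTT
  .TFTT
  T..FT
  .....
  TF.FT
Step 3: 6 trees catch fire, 4 burn out
  TTFTT
  .F.FT
  T...F
  .....
  F...F

TTFTT
.F.FT
T...F
.....
F...F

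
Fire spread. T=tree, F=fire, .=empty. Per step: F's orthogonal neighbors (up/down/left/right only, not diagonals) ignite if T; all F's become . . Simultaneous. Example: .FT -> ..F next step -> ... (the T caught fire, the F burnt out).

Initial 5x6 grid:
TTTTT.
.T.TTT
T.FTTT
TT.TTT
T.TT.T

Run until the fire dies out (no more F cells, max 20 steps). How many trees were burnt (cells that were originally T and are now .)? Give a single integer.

Step 1: +1 fires, +1 burnt (F count now 1)
Step 2: +3 fires, +1 burnt (F count now 3)
Step 3: +5 fires, +3 burnt (F count now 5)
Step 4: +5 fires, +5 burnt (F count now 5)
Step 5: +2 fires, +5 burnt (F count now 2)
Step 6: +2 fires, +2 burnt (F count now 2)
Step 7: +0 fires, +2 burnt (F count now 0)
Fire out after step 7
Initially T: 22, now '.': 26
Total burnt (originally-T cells now '.'): 18

Answer: 18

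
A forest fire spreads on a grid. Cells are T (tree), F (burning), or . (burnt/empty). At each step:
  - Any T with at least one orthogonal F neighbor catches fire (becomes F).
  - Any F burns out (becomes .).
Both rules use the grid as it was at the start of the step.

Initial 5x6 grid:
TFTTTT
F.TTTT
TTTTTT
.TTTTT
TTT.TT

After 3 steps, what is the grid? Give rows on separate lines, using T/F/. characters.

Step 1: 3 trees catch fire, 2 burn out
  F.FTTT
  ..TTTT
  FTTTTT
  .TTTTT
  TTT.TT
Step 2: 3 trees catch fire, 3 burn out
  ...FTT
  ..FTTT
  .FTTTT
  .TTTTT
  TTT.TT
Step 3: 4 trees catch fire, 3 burn out
  ....FT
  ...FTT
  ..FTTT
  .FTTTT
  TTT.TT

....FT
...FTT
..FTTT
.FTTTT
TTT.TT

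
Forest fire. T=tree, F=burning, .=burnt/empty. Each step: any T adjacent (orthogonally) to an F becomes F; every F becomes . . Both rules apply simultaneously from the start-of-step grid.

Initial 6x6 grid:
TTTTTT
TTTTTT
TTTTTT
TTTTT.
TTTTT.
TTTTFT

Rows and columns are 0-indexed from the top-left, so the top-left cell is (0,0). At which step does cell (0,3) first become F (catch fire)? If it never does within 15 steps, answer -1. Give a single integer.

Step 1: cell (0,3)='T' (+3 fires, +1 burnt)
Step 2: cell (0,3)='T' (+3 fires, +3 burnt)
Step 3: cell (0,3)='T' (+4 fires, +3 burnt)
Step 4: cell (0,3)='T' (+6 fires, +4 burnt)
Step 5: cell (0,3)='T' (+6 fires, +6 burnt)
Step 6: cell (0,3)='F' (+5 fires, +6 burnt)
  -> target ignites at step 6
Step 7: cell (0,3)='.' (+3 fires, +5 burnt)
Step 8: cell (0,3)='.' (+2 fires, +3 burnt)
Step 9: cell (0,3)='.' (+1 fires, +2 burnt)
Step 10: cell (0,3)='.' (+0 fires, +1 burnt)
  fire out at step 10

6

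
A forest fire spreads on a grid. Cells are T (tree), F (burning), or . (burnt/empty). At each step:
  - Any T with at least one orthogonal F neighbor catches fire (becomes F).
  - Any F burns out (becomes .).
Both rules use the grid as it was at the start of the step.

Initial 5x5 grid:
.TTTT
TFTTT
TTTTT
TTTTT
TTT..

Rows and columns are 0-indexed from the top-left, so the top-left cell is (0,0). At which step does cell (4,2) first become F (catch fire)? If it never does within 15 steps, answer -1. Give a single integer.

Step 1: cell (4,2)='T' (+4 fires, +1 burnt)
Step 2: cell (4,2)='T' (+5 fires, +4 burnt)
Step 3: cell (4,2)='T' (+6 fires, +5 burnt)
Step 4: cell (4,2)='F' (+5 fires, +6 burnt)
  -> target ignites at step 4
Step 5: cell (4,2)='.' (+1 fires, +5 burnt)
Step 6: cell (4,2)='.' (+0 fires, +1 burnt)
  fire out at step 6

4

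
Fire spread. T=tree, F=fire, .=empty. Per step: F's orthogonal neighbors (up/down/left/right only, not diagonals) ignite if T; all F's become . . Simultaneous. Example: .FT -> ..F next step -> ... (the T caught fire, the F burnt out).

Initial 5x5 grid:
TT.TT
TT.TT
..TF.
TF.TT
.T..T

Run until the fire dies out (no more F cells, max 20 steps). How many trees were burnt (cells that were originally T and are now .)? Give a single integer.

Answer: 10

Derivation:
Step 1: +5 fires, +2 burnt (F count now 5)
Step 2: +3 fires, +5 burnt (F count now 3)
Step 3: +2 fires, +3 burnt (F count now 2)
Step 4: +0 fires, +2 burnt (F count now 0)
Fire out after step 4
Initially T: 14, now '.': 21
Total burnt (originally-T cells now '.'): 10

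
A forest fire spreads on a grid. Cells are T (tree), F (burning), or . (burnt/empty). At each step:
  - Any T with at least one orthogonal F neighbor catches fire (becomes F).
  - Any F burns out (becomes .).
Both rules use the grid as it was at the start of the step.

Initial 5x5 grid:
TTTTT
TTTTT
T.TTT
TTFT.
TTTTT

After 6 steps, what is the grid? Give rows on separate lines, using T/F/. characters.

Step 1: 4 trees catch fire, 1 burn out
  TTTTT
  TTTTT
  T.FTT
  TF.F.
  TTFTT
Step 2: 5 trees catch fire, 4 burn out
  TTTTT
  TTFTT
  T..FT
  F....
  TF.FT
Step 3: 7 trees catch fire, 5 burn out
  TTFTT
  TF.FT
  F...F
  .....
  F...F
Step 4: 4 trees catch fire, 7 burn out
  TF.FT
  F...F
  .....
  .....
  .....
Step 5: 2 trees catch fire, 4 burn out
  F...F
  .....
  .....
  .....
  .....
Step 6: 0 trees catch fire, 2 burn out
  .....
  .....
  .....
  .....
  .....

.....
.....
.....
.....
.....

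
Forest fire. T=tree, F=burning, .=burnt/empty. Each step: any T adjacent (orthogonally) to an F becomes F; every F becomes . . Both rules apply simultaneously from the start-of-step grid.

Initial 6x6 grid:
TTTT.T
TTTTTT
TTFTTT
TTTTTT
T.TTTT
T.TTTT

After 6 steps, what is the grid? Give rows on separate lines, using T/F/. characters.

Step 1: 4 trees catch fire, 1 burn out
  TTTT.T
  TTFTTT
  TF.FTT
  TTFTTT
  T.TTTT
  T.TTTT
Step 2: 8 trees catch fire, 4 burn out
  TTFT.T
  TF.FTT
  F...FT
  TF.FTT
  T.FTTT
  T.TTTT
Step 3: 9 trees catch fire, 8 burn out
  TF.F.T
  F...FT
  .....F
  F...FT
  T..FTT
  T.FTTT
Step 4: 6 trees catch fire, 9 burn out
  F....T
  .....F
  ......
  .....F
  F...FT
  T..FTT
Step 5: 4 trees catch fire, 6 burn out
  .....F
  ......
  ......
  ......
  .....F
  F...FT
Step 6: 1 trees catch fire, 4 burn out
  ......
  ......
  ......
  ......
  ......
  .....F

......
......
......
......
......
.....F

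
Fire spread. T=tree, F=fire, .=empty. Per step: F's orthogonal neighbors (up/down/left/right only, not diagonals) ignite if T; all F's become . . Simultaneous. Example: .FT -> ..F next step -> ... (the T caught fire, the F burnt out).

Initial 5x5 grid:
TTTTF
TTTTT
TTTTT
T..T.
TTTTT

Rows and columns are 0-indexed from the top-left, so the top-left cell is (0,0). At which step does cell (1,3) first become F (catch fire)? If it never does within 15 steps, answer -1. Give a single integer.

Step 1: cell (1,3)='T' (+2 fires, +1 burnt)
Step 2: cell (1,3)='F' (+3 fires, +2 burnt)
  -> target ignites at step 2
Step 3: cell (1,3)='.' (+3 fires, +3 burnt)
Step 4: cell (1,3)='.' (+4 fires, +3 burnt)
Step 5: cell (1,3)='.' (+3 fires, +4 burnt)
Step 6: cell (1,3)='.' (+3 fires, +3 burnt)
Step 7: cell (1,3)='.' (+2 fires, +3 burnt)
Step 8: cell (1,3)='.' (+1 fires, +2 burnt)
Step 9: cell (1,3)='.' (+0 fires, +1 burnt)
  fire out at step 9

2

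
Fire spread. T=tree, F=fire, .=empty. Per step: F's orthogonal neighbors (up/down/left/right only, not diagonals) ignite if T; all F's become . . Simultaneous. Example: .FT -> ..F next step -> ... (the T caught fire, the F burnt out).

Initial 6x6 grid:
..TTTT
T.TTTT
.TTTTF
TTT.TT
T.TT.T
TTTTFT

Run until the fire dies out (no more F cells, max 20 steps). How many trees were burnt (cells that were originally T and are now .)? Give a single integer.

Answer: 26

Derivation:
Step 1: +5 fires, +2 burnt (F count now 5)
Step 2: +7 fires, +5 burnt (F count now 7)
Step 3: +5 fires, +7 burnt (F count now 5)
Step 4: +5 fires, +5 burnt (F count now 5)
Step 5: +3 fires, +5 burnt (F count now 3)
Step 6: +1 fires, +3 burnt (F count now 1)
Step 7: +0 fires, +1 burnt (F count now 0)
Fire out after step 7
Initially T: 27, now '.': 35
Total burnt (originally-T cells now '.'): 26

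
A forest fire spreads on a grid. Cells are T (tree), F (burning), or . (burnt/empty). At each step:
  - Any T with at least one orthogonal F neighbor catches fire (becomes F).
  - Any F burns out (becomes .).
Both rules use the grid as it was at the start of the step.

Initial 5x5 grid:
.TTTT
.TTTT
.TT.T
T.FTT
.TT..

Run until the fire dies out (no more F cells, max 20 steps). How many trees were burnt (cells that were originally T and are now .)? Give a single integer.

Answer: 15

Derivation:
Step 1: +3 fires, +1 burnt (F count now 3)
Step 2: +4 fires, +3 burnt (F count now 4)
Step 3: +4 fires, +4 burnt (F count now 4)
Step 4: +3 fires, +4 burnt (F count now 3)
Step 5: +1 fires, +3 burnt (F count now 1)
Step 6: +0 fires, +1 burnt (F count now 0)
Fire out after step 6
Initially T: 16, now '.': 24
Total burnt (originally-T cells now '.'): 15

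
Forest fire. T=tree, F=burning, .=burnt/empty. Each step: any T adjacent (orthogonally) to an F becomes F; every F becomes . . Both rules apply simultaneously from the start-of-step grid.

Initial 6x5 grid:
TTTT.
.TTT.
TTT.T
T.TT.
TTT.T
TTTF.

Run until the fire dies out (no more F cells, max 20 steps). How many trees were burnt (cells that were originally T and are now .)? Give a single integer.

Step 1: +1 fires, +1 burnt (F count now 1)
Step 2: +2 fires, +1 burnt (F count now 2)
Step 3: +3 fires, +2 burnt (F count now 3)
Step 4: +3 fires, +3 burnt (F count now 3)
Step 5: +3 fires, +3 burnt (F count now 3)
Step 6: +4 fires, +3 burnt (F count now 4)
Step 7: +2 fires, +4 burnt (F count now 2)
Step 8: +1 fires, +2 burnt (F count now 1)
Step 9: +0 fires, +1 burnt (F count now 0)
Fire out after step 9
Initially T: 21, now '.': 28
Total burnt (originally-T cells now '.'): 19

Answer: 19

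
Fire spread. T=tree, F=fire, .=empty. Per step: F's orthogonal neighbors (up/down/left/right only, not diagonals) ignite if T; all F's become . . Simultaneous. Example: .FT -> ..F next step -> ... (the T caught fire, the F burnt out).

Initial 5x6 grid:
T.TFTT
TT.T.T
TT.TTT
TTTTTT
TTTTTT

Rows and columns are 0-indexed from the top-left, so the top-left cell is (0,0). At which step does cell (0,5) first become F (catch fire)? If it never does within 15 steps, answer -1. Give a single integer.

Step 1: cell (0,5)='T' (+3 fires, +1 burnt)
Step 2: cell (0,5)='F' (+2 fires, +3 burnt)
  -> target ignites at step 2
Step 3: cell (0,5)='.' (+3 fires, +2 burnt)
Step 4: cell (0,5)='.' (+4 fires, +3 burnt)
Step 5: cell (0,5)='.' (+4 fires, +4 burnt)
Step 6: cell (0,5)='.' (+4 fires, +4 burnt)
Step 7: cell (0,5)='.' (+3 fires, +4 burnt)
Step 8: cell (0,5)='.' (+1 fires, +3 burnt)
Step 9: cell (0,5)='.' (+1 fires, +1 burnt)
Step 10: cell (0,5)='.' (+0 fires, +1 burnt)
  fire out at step 10

2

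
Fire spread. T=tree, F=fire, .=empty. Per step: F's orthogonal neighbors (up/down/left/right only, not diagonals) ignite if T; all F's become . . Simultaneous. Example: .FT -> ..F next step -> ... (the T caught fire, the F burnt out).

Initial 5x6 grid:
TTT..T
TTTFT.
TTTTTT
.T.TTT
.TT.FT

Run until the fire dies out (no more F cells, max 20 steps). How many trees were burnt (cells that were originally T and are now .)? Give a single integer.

Step 1: +5 fires, +2 burnt (F count now 5)
Step 2: +6 fires, +5 burnt (F count now 6)
Step 3: +4 fires, +6 burnt (F count now 4)
Step 4: +3 fires, +4 burnt (F count now 3)
Step 5: +1 fires, +3 burnt (F count now 1)
Step 6: +1 fires, +1 burnt (F count now 1)
Step 7: +0 fires, +1 burnt (F count now 0)
Fire out after step 7
Initially T: 21, now '.': 29
Total burnt (originally-T cells now '.'): 20

Answer: 20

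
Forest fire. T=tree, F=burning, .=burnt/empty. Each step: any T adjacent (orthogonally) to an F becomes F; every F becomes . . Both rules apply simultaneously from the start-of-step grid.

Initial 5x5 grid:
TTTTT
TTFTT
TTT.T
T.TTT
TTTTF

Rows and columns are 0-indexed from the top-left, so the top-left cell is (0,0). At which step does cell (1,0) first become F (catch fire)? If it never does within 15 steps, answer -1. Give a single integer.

Step 1: cell (1,0)='T' (+6 fires, +2 burnt)
Step 2: cell (1,0)='F' (+9 fires, +6 burnt)
  -> target ignites at step 2
Step 3: cell (1,0)='.' (+4 fires, +9 burnt)
Step 4: cell (1,0)='.' (+2 fires, +4 burnt)
Step 5: cell (1,0)='.' (+0 fires, +2 burnt)
  fire out at step 5

2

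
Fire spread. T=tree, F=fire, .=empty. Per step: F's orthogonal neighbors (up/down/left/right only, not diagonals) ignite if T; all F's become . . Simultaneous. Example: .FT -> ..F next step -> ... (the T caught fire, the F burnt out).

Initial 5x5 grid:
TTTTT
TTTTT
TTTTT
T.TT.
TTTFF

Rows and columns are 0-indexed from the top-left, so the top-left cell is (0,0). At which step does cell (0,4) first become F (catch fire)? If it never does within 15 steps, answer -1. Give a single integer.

Step 1: cell (0,4)='T' (+2 fires, +2 burnt)
Step 2: cell (0,4)='T' (+3 fires, +2 burnt)
Step 3: cell (0,4)='T' (+4 fires, +3 burnt)
Step 4: cell (0,4)='T' (+5 fires, +4 burnt)
Step 5: cell (0,4)='F' (+4 fires, +5 burnt)
  -> target ignites at step 5
Step 6: cell (0,4)='.' (+2 fires, +4 burnt)
Step 7: cell (0,4)='.' (+1 fires, +2 burnt)
Step 8: cell (0,4)='.' (+0 fires, +1 burnt)
  fire out at step 8

5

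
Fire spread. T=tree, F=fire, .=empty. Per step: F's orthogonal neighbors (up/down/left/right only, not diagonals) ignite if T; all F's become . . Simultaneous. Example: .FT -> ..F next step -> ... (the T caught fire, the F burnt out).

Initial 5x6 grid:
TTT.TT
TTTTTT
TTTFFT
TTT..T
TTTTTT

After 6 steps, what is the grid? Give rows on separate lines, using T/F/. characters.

Step 1: 4 trees catch fire, 2 burn out
  TTT.TT
  TTTFFT
  TTF..F
  TTT..T
  TTTTTT
Step 2: 6 trees catch fire, 4 burn out
  TTT.FT
  TTF..F
  TF....
  TTF..F
  TTTTTT
Step 3: 7 trees catch fire, 6 burn out
  TTF..F
  TF....
  F.....
  TF....
  TTFTTF
Step 4: 6 trees catch fire, 7 burn out
  TF....
  F.....
  ......
  F.....
  TF.FF.
Step 5: 2 trees catch fire, 6 burn out
  F.....
  ......
  ......
  ......
  F.....
Step 6: 0 trees catch fire, 2 burn out
  ......
  ......
  ......
  ......
  ......

......
......
......
......
......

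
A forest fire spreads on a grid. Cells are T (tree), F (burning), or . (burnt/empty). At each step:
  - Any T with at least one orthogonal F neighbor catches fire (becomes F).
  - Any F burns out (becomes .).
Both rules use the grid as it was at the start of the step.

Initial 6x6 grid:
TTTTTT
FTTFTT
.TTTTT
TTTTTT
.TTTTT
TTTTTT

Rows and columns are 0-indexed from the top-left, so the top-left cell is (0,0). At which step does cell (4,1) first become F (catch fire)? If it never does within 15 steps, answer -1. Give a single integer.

Step 1: cell (4,1)='T' (+6 fires, +2 burnt)
Step 2: cell (4,1)='T' (+8 fires, +6 burnt)
Step 3: cell (4,1)='T' (+6 fires, +8 burnt)
Step 4: cell (4,1)='F' (+6 fires, +6 burnt)
  -> target ignites at step 4
Step 5: cell (4,1)='.' (+4 fires, +6 burnt)
Step 6: cell (4,1)='.' (+2 fires, +4 burnt)
Step 7: cell (4,1)='.' (+0 fires, +2 burnt)
  fire out at step 7

4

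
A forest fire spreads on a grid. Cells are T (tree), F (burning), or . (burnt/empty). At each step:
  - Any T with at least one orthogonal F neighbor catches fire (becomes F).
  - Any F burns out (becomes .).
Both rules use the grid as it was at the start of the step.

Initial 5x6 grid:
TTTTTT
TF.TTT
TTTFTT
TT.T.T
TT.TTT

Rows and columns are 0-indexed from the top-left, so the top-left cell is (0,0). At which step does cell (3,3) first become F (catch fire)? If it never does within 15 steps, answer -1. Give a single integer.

Step 1: cell (3,3)='F' (+7 fires, +2 burnt)
  -> target ignites at step 1
Step 2: cell (3,3)='.' (+8 fires, +7 burnt)
Step 3: cell (3,3)='.' (+6 fires, +8 burnt)
Step 4: cell (3,3)='.' (+3 fires, +6 burnt)
Step 5: cell (3,3)='.' (+0 fires, +3 burnt)
  fire out at step 5

1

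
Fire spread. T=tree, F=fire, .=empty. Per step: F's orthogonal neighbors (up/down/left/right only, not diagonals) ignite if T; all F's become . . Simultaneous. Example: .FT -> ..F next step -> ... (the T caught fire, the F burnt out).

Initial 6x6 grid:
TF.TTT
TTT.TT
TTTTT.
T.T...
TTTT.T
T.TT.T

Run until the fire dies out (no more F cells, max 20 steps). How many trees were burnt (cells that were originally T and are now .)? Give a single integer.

Step 1: +2 fires, +1 burnt (F count now 2)
Step 2: +3 fires, +2 burnt (F count now 3)
Step 3: +2 fires, +3 burnt (F count now 2)
Step 4: +3 fires, +2 burnt (F count now 3)
Step 5: +3 fires, +3 burnt (F count now 3)
Step 6: +5 fires, +3 burnt (F count now 5)
Step 7: +3 fires, +5 burnt (F count now 3)
Step 8: +2 fires, +3 burnt (F count now 2)
Step 9: +0 fires, +2 burnt (F count now 0)
Fire out after step 9
Initially T: 25, now '.': 34
Total burnt (originally-T cells now '.'): 23

Answer: 23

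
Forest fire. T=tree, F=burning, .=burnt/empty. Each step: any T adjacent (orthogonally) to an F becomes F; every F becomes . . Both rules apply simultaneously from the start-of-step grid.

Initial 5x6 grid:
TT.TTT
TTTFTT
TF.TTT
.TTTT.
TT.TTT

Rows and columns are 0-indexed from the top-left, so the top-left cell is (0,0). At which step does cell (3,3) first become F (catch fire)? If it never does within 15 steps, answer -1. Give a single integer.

Step 1: cell (3,3)='T' (+7 fires, +2 burnt)
Step 2: cell (3,3)='F' (+8 fires, +7 burnt)
  -> target ignites at step 2
Step 3: cell (3,3)='.' (+6 fires, +8 burnt)
Step 4: cell (3,3)='.' (+1 fires, +6 burnt)
Step 5: cell (3,3)='.' (+1 fires, +1 burnt)
Step 6: cell (3,3)='.' (+0 fires, +1 burnt)
  fire out at step 6

2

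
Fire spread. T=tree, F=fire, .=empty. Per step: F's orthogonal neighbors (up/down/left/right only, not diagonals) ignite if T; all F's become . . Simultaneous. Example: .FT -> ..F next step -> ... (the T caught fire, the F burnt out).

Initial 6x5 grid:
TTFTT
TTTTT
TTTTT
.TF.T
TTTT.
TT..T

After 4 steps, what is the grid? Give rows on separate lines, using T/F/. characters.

Step 1: 6 trees catch fire, 2 burn out
  TF.FT
  TTFTT
  TTFTT
  .F..T
  TTFT.
  TT..T
Step 2: 8 trees catch fire, 6 burn out
  F...F
  TF.FT
  TF.FT
  ....T
  TF.F.
  TT..T
Step 3: 6 trees catch fire, 8 burn out
  .....
  F...F
  F...F
  ....T
  F....
  TF..T
Step 4: 2 trees catch fire, 6 burn out
  .....
  .....
  .....
  ....F
  .....
  F...T

.....
.....
.....
....F
.....
F...T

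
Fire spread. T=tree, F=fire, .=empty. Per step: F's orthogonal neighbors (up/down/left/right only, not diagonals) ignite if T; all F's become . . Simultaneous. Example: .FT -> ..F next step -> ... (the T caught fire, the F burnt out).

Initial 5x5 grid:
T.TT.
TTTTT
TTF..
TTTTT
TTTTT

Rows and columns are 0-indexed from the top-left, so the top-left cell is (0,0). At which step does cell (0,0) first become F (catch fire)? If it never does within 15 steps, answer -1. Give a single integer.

Step 1: cell (0,0)='T' (+3 fires, +1 burnt)
Step 2: cell (0,0)='T' (+7 fires, +3 burnt)
Step 3: cell (0,0)='T' (+7 fires, +7 burnt)
Step 4: cell (0,0)='F' (+3 fires, +7 burnt)
  -> target ignites at step 4
Step 5: cell (0,0)='.' (+0 fires, +3 burnt)
  fire out at step 5

4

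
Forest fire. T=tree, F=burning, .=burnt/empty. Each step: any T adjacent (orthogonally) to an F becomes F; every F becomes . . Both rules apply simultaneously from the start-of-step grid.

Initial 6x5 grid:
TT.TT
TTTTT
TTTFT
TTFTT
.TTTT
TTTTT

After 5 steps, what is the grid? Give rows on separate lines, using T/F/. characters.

Step 1: 6 trees catch fire, 2 burn out
  TT.TT
  TTTFT
  TTF.F
  TF.FT
  .TFTT
  TTTTT
Step 2: 9 trees catch fire, 6 burn out
  TT.FT
  TTF.F
  TF...
  F...F
  .F.FT
  TTFTT
Step 3: 6 trees catch fire, 9 burn out
  TT..F
  TF...
  F....
  .....
  ....F
  TF.FT
Step 4: 4 trees catch fire, 6 burn out
  TF...
  F....
  .....
  .....
  .....
  F...F
Step 5: 1 trees catch fire, 4 burn out
  F....
  .....
  .....
  .....
  .....
  .....

F....
.....
.....
.....
.....
.....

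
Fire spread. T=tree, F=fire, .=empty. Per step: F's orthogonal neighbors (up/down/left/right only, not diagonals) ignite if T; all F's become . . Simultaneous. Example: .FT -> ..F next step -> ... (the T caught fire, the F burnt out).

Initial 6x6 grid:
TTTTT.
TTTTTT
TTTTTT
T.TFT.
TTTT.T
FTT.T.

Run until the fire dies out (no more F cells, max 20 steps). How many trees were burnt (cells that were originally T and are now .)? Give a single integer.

Answer: 26

Derivation:
Step 1: +6 fires, +2 burnt (F count now 6)
Step 2: +7 fires, +6 burnt (F count now 7)
Step 3: +6 fires, +7 burnt (F count now 6)
Step 4: +5 fires, +6 burnt (F count now 5)
Step 5: +2 fires, +5 burnt (F count now 2)
Step 6: +0 fires, +2 burnt (F count now 0)
Fire out after step 6
Initially T: 28, now '.': 34
Total burnt (originally-T cells now '.'): 26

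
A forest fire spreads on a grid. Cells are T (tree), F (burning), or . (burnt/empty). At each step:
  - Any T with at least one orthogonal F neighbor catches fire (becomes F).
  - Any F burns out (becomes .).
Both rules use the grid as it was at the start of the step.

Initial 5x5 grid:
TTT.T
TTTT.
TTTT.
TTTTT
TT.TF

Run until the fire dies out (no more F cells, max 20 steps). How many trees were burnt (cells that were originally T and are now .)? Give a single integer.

Step 1: +2 fires, +1 burnt (F count now 2)
Step 2: +1 fires, +2 burnt (F count now 1)
Step 3: +2 fires, +1 burnt (F count now 2)
Step 4: +3 fires, +2 burnt (F count now 3)
Step 5: +4 fires, +3 burnt (F count now 4)
Step 6: +4 fires, +4 burnt (F count now 4)
Step 7: +2 fires, +4 burnt (F count now 2)
Step 8: +1 fires, +2 burnt (F count now 1)
Step 9: +0 fires, +1 burnt (F count now 0)
Fire out after step 9
Initially T: 20, now '.': 24
Total burnt (originally-T cells now '.'): 19

Answer: 19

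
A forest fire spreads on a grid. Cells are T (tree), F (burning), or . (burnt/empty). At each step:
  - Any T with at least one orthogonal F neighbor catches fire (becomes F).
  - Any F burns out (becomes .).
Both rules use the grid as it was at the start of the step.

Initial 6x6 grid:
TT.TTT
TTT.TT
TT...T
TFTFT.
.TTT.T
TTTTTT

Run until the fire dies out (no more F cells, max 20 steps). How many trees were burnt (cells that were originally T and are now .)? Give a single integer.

Step 1: +6 fires, +2 burnt (F count now 6)
Step 2: +5 fires, +6 burnt (F count now 5)
Step 3: +6 fires, +5 burnt (F count now 6)
Step 4: +2 fires, +6 burnt (F count now 2)
Step 5: +1 fires, +2 burnt (F count now 1)
Step 6: +0 fires, +1 burnt (F count now 0)
Fire out after step 6
Initially T: 26, now '.': 30
Total burnt (originally-T cells now '.'): 20

Answer: 20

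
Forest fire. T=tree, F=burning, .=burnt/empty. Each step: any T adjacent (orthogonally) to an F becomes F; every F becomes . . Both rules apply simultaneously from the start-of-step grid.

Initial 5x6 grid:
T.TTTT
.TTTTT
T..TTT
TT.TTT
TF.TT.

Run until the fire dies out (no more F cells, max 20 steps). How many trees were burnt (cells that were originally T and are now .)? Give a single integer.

Answer: 4

Derivation:
Step 1: +2 fires, +1 burnt (F count now 2)
Step 2: +1 fires, +2 burnt (F count now 1)
Step 3: +1 fires, +1 burnt (F count now 1)
Step 4: +0 fires, +1 burnt (F count now 0)
Fire out after step 4
Initially T: 22, now '.': 12
Total burnt (originally-T cells now '.'): 4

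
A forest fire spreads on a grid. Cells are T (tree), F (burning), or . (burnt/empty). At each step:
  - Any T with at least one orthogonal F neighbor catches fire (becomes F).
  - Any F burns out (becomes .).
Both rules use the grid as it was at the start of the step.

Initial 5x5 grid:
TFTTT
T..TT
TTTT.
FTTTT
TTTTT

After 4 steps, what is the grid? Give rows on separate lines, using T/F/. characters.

Step 1: 5 trees catch fire, 2 burn out
  F.FTT
  T..TT
  FTTT.
  .FTTT
  FTTTT
Step 2: 5 trees catch fire, 5 burn out
  ...FT
  F..TT
  .FTT.
  ..FTT
  .FTTT
Step 3: 5 trees catch fire, 5 burn out
  ....F
  ...FT
  ..FT.
  ...FT
  ..FTT
Step 4: 4 trees catch fire, 5 burn out
  .....
  ....F
  ...F.
  ....F
  ...FT

.....
....F
...F.
....F
...FT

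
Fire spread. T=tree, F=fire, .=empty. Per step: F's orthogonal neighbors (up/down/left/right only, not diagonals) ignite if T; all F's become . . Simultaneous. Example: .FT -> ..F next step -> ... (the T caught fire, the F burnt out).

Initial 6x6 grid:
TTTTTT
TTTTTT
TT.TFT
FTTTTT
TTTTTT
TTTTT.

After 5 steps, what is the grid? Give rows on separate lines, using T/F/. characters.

Step 1: 7 trees catch fire, 2 burn out
  TTTTTT
  TTTTFT
  FT.F.F
  .FTTFT
  FTTTTT
  TTTTT.
Step 2: 11 trees catch fire, 7 burn out
  TTTTFT
  FTTF.F
  .F....
  ..FF.F
  .FTTFT
  FTTTT.
Step 3: 10 trees catch fire, 11 burn out
  FTTF.F
  .FF...
  ......
  ......
  ..FF.F
  .FTTF.
Step 4: 4 trees catch fire, 10 burn out
  .FF...
  ......
  ......
  ......
  ......
  ..FF..
Step 5: 0 trees catch fire, 4 burn out
  ......
  ......
  ......
  ......
  ......
  ......

......
......
......
......
......
......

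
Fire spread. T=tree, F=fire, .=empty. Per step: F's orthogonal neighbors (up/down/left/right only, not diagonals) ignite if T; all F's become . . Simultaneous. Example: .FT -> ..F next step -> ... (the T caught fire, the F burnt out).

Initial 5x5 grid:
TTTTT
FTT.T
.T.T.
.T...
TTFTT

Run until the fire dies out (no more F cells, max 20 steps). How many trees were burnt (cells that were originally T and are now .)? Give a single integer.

Answer: 14

Derivation:
Step 1: +4 fires, +2 burnt (F count now 4)
Step 2: +6 fires, +4 burnt (F count now 6)
Step 3: +1 fires, +6 burnt (F count now 1)
Step 4: +1 fires, +1 burnt (F count now 1)
Step 5: +1 fires, +1 burnt (F count now 1)
Step 6: +1 fires, +1 burnt (F count now 1)
Step 7: +0 fires, +1 burnt (F count now 0)
Fire out after step 7
Initially T: 15, now '.': 24
Total burnt (originally-T cells now '.'): 14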